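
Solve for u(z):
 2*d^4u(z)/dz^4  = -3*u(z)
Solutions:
 u(z) = (C1*sin(6^(1/4)*z/2) + C2*cos(6^(1/4)*z/2))*exp(-6^(1/4)*z/2) + (C3*sin(6^(1/4)*z/2) + C4*cos(6^(1/4)*z/2))*exp(6^(1/4)*z/2)


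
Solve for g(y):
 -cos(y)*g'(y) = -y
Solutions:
 g(y) = C1 + Integral(y/cos(y), y)


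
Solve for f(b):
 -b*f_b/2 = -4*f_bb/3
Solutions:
 f(b) = C1 + C2*erfi(sqrt(3)*b/4)


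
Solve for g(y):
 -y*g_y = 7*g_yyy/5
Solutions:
 g(y) = C1 + Integral(C2*airyai(-5^(1/3)*7^(2/3)*y/7) + C3*airybi(-5^(1/3)*7^(2/3)*y/7), y)


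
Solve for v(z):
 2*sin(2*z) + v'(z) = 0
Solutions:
 v(z) = C1 + cos(2*z)


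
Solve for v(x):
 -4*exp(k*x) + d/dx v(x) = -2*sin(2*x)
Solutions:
 v(x) = C1 + cos(2*x) + 4*exp(k*x)/k


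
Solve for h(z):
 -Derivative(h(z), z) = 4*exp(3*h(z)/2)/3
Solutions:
 h(z) = 2*log(1/(C1 + 4*z))/3 + 2*log(2)/3
 h(z) = 2*log(2^(1/3)*(-1 - sqrt(3)*I)*(1/(C1 + 4*z))^(1/3)/2)
 h(z) = 2*log(2^(1/3)*(-1 + sqrt(3)*I)*(1/(C1 + 4*z))^(1/3)/2)


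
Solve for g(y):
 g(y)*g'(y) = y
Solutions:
 g(y) = -sqrt(C1 + y^2)
 g(y) = sqrt(C1 + y^2)


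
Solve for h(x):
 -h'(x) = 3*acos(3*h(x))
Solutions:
 Integral(1/acos(3*_y), (_y, h(x))) = C1 - 3*x


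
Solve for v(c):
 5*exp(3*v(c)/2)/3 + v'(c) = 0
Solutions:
 v(c) = 2*log(1/(C1 + 5*c))/3 + 2*log(2)/3
 v(c) = 2*log(2^(1/3)*(-1 - sqrt(3)*I)*(1/(C1 + 5*c))^(1/3)/2)
 v(c) = 2*log(2^(1/3)*(-1 + sqrt(3)*I)*(1/(C1 + 5*c))^(1/3)/2)


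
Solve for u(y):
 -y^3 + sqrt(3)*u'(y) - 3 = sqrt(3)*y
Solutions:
 u(y) = C1 + sqrt(3)*y^4/12 + y^2/2 + sqrt(3)*y


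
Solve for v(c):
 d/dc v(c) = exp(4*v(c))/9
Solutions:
 v(c) = log(-(-1/(C1 + 4*c))^(1/4)) + log(3)/2
 v(c) = log(-1/(C1 + 4*c))/4 + log(3)/2
 v(c) = log(-I*(-1/(C1 + 4*c))^(1/4)) + log(3)/2
 v(c) = log(I*(-1/(C1 + 4*c))^(1/4)) + log(3)/2


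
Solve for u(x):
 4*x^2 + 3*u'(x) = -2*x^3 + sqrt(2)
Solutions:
 u(x) = C1 - x^4/6 - 4*x^3/9 + sqrt(2)*x/3


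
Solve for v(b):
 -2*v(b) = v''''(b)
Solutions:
 v(b) = (C1*sin(2^(3/4)*b/2) + C2*cos(2^(3/4)*b/2))*exp(-2^(3/4)*b/2) + (C3*sin(2^(3/4)*b/2) + C4*cos(2^(3/4)*b/2))*exp(2^(3/4)*b/2)


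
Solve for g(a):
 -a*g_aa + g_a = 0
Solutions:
 g(a) = C1 + C2*a^2


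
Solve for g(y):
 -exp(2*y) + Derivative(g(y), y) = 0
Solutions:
 g(y) = C1 + exp(2*y)/2


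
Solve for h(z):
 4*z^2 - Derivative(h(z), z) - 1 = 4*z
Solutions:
 h(z) = C1 + 4*z^3/3 - 2*z^2 - z


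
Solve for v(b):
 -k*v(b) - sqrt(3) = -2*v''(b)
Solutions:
 v(b) = C1*exp(-sqrt(2)*b*sqrt(k)/2) + C2*exp(sqrt(2)*b*sqrt(k)/2) - sqrt(3)/k


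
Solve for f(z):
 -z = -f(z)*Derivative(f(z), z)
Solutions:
 f(z) = -sqrt(C1 + z^2)
 f(z) = sqrt(C1 + z^2)


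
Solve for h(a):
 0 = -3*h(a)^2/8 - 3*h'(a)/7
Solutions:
 h(a) = 8/(C1 + 7*a)


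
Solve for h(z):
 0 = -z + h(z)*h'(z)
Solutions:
 h(z) = -sqrt(C1 + z^2)
 h(z) = sqrt(C1 + z^2)


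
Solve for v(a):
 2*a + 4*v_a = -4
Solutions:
 v(a) = C1 - a^2/4 - a


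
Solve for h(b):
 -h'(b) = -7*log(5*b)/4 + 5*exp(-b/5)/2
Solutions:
 h(b) = C1 + 7*b*log(b)/4 + 7*b*(-1 + log(5))/4 + 25*exp(-b/5)/2


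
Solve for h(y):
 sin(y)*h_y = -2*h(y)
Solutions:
 h(y) = C1*(cos(y) + 1)/(cos(y) - 1)


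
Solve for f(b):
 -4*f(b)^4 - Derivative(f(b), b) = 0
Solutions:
 f(b) = (-3^(2/3) - 3*3^(1/6)*I)*(1/(C1 + 4*b))^(1/3)/6
 f(b) = (-3^(2/3) + 3*3^(1/6)*I)*(1/(C1 + 4*b))^(1/3)/6
 f(b) = (1/(C1 + 12*b))^(1/3)


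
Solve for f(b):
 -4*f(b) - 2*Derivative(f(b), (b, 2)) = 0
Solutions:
 f(b) = C1*sin(sqrt(2)*b) + C2*cos(sqrt(2)*b)


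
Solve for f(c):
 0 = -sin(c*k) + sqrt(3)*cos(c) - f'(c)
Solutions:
 f(c) = C1 + sqrt(3)*sin(c) + cos(c*k)/k


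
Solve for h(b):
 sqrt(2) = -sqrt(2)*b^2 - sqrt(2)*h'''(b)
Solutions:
 h(b) = C1 + C2*b + C3*b^2 - b^5/60 - b^3/6


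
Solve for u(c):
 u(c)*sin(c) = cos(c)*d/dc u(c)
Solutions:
 u(c) = C1/cos(c)


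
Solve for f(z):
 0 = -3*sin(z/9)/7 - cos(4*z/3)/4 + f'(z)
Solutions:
 f(z) = C1 + 3*sin(4*z/3)/16 - 27*cos(z/9)/7


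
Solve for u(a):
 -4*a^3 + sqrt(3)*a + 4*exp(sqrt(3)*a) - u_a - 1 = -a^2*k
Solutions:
 u(a) = C1 - a^4 + a^3*k/3 + sqrt(3)*a^2/2 - a + 4*sqrt(3)*exp(sqrt(3)*a)/3


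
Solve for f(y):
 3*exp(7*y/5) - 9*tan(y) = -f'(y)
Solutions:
 f(y) = C1 - 15*exp(7*y/5)/7 - 9*log(cos(y))


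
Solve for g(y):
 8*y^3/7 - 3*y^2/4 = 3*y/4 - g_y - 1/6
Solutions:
 g(y) = C1 - 2*y^4/7 + y^3/4 + 3*y^2/8 - y/6


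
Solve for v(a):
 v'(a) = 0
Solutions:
 v(a) = C1


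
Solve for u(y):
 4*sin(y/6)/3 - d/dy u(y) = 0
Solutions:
 u(y) = C1 - 8*cos(y/6)


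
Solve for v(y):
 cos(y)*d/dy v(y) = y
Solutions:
 v(y) = C1 + Integral(y/cos(y), y)


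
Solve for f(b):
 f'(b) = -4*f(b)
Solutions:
 f(b) = C1*exp(-4*b)


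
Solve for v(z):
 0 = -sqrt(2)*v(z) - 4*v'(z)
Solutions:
 v(z) = C1*exp(-sqrt(2)*z/4)


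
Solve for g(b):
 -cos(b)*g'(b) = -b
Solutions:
 g(b) = C1 + Integral(b/cos(b), b)


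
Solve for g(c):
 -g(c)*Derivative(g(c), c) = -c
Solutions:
 g(c) = -sqrt(C1 + c^2)
 g(c) = sqrt(C1 + c^2)


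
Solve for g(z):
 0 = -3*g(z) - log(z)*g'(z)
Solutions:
 g(z) = C1*exp(-3*li(z))


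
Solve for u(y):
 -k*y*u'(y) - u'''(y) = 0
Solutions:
 u(y) = C1 + Integral(C2*airyai(y*(-k)^(1/3)) + C3*airybi(y*(-k)^(1/3)), y)


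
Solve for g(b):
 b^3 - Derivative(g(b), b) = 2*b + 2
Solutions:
 g(b) = C1 + b^4/4 - b^2 - 2*b


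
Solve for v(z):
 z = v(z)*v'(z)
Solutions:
 v(z) = -sqrt(C1 + z^2)
 v(z) = sqrt(C1 + z^2)


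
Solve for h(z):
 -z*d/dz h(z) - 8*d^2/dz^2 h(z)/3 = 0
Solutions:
 h(z) = C1 + C2*erf(sqrt(3)*z/4)


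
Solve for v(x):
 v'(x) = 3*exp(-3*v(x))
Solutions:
 v(x) = log(C1 + 9*x)/3
 v(x) = log((-3^(1/3) - 3^(5/6)*I)*(C1 + 3*x)^(1/3)/2)
 v(x) = log((-3^(1/3) + 3^(5/6)*I)*(C1 + 3*x)^(1/3)/2)


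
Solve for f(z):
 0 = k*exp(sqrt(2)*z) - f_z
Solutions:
 f(z) = C1 + sqrt(2)*k*exp(sqrt(2)*z)/2


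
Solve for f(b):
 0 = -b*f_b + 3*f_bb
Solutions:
 f(b) = C1 + C2*erfi(sqrt(6)*b/6)


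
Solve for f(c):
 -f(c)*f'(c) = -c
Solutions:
 f(c) = -sqrt(C1 + c^2)
 f(c) = sqrt(C1 + c^2)


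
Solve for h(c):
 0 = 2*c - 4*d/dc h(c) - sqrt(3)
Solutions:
 h(c) = C1 + c^2/4 - sqrt(3)*c/4


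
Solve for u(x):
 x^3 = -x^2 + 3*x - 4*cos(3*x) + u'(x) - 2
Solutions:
 u(x) = C1 + x^4/4 + x^3/3 - 3*x^2/2 + 2*x + 4*sin(3*x)/3


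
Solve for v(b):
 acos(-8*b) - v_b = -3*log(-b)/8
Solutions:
 v(b) = C1 + 3*b*log(-b)/8 + b*acos(-8*b) - 3*b/8 + sqrt(1 - 64*b^2)/8


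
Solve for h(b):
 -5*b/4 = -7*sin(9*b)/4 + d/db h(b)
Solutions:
 h(b) = C1 - 5*b^2/8 - 7*cos(9*b)/36


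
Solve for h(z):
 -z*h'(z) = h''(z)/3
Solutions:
 h(z) = C1 + C2*erf(sqrt(6)*z/2)


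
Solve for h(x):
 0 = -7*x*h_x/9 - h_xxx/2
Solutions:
 h(x) = C1 + Integral(C2*airyai(-42^(1/3)*x/3) + C3*airybi(-42^(1/3)*x/3), x)


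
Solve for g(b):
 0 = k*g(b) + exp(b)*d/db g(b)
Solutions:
 g(b) = C1*exp(k*exp(-b))


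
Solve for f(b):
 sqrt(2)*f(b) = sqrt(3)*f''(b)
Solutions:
 f(b) = C1*exp(-2^(1/4)*3^(3/4)*b/3) + C2*exp(2^(1/4)*3^(3/4)*b/3)


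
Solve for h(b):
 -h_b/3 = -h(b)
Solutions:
 h(b) = C1*exp(3*b)


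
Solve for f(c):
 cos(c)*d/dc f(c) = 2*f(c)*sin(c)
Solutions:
 f(c) = C1/cos(c)^2


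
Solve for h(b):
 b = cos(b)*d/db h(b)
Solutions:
 h(b) = C1 + Integral(b/cos(b), b)


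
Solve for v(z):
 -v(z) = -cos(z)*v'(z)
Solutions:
 v(z) = C1*sqrt(sin(z) + 1)/sqrt(sin(z) - 1)


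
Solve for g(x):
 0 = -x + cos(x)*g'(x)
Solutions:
 g(x) = C1 + Integral(x/cos(x), x)


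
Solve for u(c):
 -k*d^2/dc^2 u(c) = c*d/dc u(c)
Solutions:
 u(c) = C1 + C2*sqrt(k)*erf(sqrt(2)*c*sqrt(1/k)/2)


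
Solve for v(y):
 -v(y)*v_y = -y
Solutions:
 v(y) = -sqrt(C1 + y^2)
 v(y) = sqrt(C1 + y^2)


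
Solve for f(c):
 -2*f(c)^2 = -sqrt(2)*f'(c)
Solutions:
 f(c) = -1/(C1 + sqrt(2)*c)


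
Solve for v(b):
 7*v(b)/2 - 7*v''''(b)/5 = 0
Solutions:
 v(b) = C1*exp(-2^(3/4)*5^(1/4)*b/2) + C2*exp(2^(3/4)*5^(1/4)*b/2) + C3*sin(2^(3/4)*5^(1/4)*b/2) + C4*cos(2^(3/4)*5^(1/4)*b/2)


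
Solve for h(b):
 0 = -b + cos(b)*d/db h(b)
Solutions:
 h(b) = C1 + Integral(b/cos(b), b)


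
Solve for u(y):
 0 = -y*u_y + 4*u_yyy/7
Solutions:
 u(y) = C1 + Integral(C2*airyai(14^(1/3)*y/2) + C3*airybi(14^(1/3)*y/2), y)


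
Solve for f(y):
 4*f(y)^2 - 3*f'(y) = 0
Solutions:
 f(y) = -3/(C1 + 4*y)


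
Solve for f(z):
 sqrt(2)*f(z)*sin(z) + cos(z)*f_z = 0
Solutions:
 f(z) = C1*cos(z)^(sqrt(2))


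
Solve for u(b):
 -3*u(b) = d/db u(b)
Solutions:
 u(b) = C1*exp(-3*b)


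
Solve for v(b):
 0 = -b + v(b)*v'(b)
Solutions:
 v(b) = -sqrt(C1 + b^2)
 v(b) = sqrt(C1 + b^2)


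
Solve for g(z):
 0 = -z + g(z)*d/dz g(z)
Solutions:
 g(z) = -sqrt(C1 + z^2)
 g(z) = sqrt(C1 + z^2)


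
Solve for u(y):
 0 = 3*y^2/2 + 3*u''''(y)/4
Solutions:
 u(y) = C1 + C2*y + C3*y^2 + C4*y^3 - y^6/180


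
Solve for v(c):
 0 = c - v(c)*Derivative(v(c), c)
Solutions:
 v(c) = -sqrt(C1 + c^2)
 v(c) = sqrt(C1 + c^2)


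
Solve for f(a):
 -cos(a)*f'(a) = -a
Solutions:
 f(a) = C1 + Integral(a/cos(a), a)


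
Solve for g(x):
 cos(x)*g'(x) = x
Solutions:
 g(x) = C1 + Integral(x/cos(x), x)


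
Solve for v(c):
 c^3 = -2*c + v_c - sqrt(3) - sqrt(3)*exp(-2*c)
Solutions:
 v(c) = C1 + c^4/4 + c^2 + sqrt(3)*c - sqrt(3)*exp(-2*c)/2


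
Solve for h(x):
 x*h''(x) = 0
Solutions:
 h(x) = C1 + C2*x


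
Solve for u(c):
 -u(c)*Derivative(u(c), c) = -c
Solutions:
 u(c) = -sqrt(C1 + c^2)
 u(c) = sqrt(C1 + c^2)


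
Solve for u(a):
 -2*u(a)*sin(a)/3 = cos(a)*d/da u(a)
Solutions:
 u(a) = C1*cos(a)^(2/3)


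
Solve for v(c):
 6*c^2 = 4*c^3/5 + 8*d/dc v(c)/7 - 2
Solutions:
 v(c) = C1 - 7*c^4/40 + 7*c^3/4 + 7*c/4


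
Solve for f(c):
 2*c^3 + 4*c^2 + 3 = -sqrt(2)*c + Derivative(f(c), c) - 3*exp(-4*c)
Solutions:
 f(c) = C1 + c^4/2 + 4*c^3/3 + sqrt(2)*c^2/2 + 3*c - 3*exp(-4*c)/4


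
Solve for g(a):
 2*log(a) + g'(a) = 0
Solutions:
 g(a) = C1 - 2*a*log(a) + 2*a


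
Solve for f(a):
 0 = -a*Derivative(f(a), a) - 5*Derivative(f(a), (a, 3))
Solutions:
 f(a) = C1 + Integral(C2*airyai(-5^(2/3)*a/5) + C3*airybi(-5^(2/3)*a/5), a)


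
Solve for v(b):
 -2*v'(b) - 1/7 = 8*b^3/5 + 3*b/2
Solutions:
 v(b) = C1 - b^4/5 - 3*b^2/8 - b/14


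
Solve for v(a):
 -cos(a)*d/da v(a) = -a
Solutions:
 v(a) = C1 + Integral(a/cos(a), a)


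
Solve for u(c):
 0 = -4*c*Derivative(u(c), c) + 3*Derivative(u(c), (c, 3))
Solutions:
 u(c) = C1 + Integral(C2*airyai(6^(2/3)*c/3) + C3*airybi(6^(2/3)*c/3), c)


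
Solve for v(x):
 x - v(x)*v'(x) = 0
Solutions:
 v(x) = -sqrt(C1 + x^2)
 v(x) = sqrt(C1 + x^2)


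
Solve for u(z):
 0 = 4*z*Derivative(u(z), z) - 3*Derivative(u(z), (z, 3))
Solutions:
 u(z) = C1 + Integral(C2*airyai(6^(2/3)*z/3) + C3*airybi(6^(2/3)*z/3), z)


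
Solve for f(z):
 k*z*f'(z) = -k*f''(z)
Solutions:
 f(z) = C1 + C2*erf(sqrt(2)*z/2)


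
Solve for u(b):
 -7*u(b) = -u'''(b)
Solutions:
 u(b) = C3*exp(7^(1/3)*b) + (C1*sin(sqrt(3)*7^(1/3)*b/2) + C2*cos(sqrt(3)*7^(1/3)*b/2))*exp(-7^(1/3)*b/2)


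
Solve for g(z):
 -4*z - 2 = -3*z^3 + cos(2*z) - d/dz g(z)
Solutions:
 g(z) = C1 - 3*z^4/4 + 2*z^2 + 2*z + sin(2*z)/2


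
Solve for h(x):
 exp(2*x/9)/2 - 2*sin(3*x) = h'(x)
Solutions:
 h(x) = C1 + 9*exp(2*x/9)/4 + 2*cos(3*x)/3


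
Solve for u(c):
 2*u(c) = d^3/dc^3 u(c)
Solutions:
 u(c) = C3*exp(2^(1/3)*c) + (C1*sin(2^(1/3)*sqrt(3)*c/2) + C2*cos(2^(1/3)*sqrt(3)*c/2))*exp(-2^(1/3)*c/2)


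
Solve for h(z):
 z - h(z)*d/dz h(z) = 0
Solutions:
 h(z) = -sqrt(C1 + z^2)
 h(z) = sqrt(C1 + z^2)


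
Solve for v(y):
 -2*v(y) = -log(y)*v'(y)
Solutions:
 v(y) = C1*exp(2*li(y))


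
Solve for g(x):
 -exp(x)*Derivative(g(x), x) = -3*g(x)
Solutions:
 g(x) = C1*exp(-3*exp(-x))


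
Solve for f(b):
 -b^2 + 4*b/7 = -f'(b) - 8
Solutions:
 f(b) = C1 + b^3/3 - 2*b^2/7 - 8*b


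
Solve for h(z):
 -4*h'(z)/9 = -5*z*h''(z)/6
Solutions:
 h(z) = C1 + C2*z^(23/15)


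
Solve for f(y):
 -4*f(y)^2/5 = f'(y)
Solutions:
 f(y) = 5/(C1 + 4*y)


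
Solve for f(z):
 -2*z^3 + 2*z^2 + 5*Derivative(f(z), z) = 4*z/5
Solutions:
 f(z) = C1 + z^4/10 - 2*z^3/15 + 2*z^2/25


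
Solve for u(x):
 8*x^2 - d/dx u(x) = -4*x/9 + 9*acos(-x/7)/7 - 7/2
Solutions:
 u(x) = C1 + 8*x^3/3 + 2*x^2/9 - 9*x*acos(-x/7)/7 + 7*x/2 - 9*sqrt(49 - x^2)/7


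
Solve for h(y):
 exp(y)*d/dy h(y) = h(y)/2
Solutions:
 h(y) = C1*exp(-exp(-y)/2)


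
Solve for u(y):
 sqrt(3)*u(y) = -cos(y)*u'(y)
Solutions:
 u(y) = C1*(sin(y) - 1)^(sqrt(3)/2)/(sin(y) + 1)^(sqrt(3)/2)


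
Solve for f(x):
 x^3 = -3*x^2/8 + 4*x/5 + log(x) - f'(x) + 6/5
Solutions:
 f(x) = C1 - x^4/4 - x^3/8 + 2*x^2/5 + x*log(x) + x/5


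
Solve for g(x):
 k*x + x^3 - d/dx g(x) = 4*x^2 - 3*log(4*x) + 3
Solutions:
 g(x) = C1 + k*x^2/2 + x^4/4 - 4*x^3/3 + 3*x*log(x) - 6*x + x*log(64)


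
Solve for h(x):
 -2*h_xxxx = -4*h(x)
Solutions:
 h(x) = C1*exp(-2^(1/4)*x) + C2*exp(2^(1/4)*x) + C3*sin(2^(1/4)*x) + C4*cos(2^(1/4)*x)


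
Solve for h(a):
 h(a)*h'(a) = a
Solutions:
 h(a) = -sqrt(C1 + a^2)
 h(a) = sqrt(C1 + a^2)


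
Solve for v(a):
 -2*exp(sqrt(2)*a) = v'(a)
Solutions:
 v(a) = C1 - sqrt(2)*exp(sqrt(2)*a)


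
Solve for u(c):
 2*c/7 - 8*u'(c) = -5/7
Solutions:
 u(c) = C1 + c^2/56 + 5*c/56


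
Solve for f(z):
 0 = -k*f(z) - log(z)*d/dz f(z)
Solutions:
 f(z) = C1*exp(-k*li(z))


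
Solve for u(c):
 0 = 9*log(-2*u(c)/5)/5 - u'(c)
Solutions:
 -5*Integral(1/(log(-_y) - log(5) + log(2)), (_y, u(c)))/9 = C1 - c


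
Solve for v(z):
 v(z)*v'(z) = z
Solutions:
 v(z) = -sqrt(C1 + z^2)
 v(z) = sqrt(C1 + z^2)


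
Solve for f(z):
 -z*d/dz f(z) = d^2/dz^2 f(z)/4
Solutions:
 f(z) = C1 + C2*erf(sqrt(2)*z)


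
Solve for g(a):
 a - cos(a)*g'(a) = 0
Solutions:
 g(a) = C1 + Integral(a/cos(a), a)


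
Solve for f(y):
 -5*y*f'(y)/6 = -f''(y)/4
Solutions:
 f(y) = C1 + C2*erfi(sqrt(15)*y/3)


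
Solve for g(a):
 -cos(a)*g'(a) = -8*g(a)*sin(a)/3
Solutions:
 g(a) = C1/cos(a)^(8/3)


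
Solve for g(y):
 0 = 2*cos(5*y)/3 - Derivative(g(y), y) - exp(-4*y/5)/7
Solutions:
 g(y) = C1 + 2*sin(5*y)/15 + 5*exp(-4*y/5)/28


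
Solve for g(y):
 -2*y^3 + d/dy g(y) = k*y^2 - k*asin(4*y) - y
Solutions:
 g(y) = C1 + k*y^3/3 - k*(y*asin(4*y) + sqrt(1 - 16*y^2)/4) + y^4/2 - y^2/2


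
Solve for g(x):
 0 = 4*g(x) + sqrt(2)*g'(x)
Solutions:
 g(x) = C1*exp(-2*sqrt(2)*x)


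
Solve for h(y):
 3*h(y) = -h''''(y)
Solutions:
 h(y) = (C1*sin(sqrt(2)*3^(1/4)*y/2) + C2*cos(sqrt(2)*3^(1/4)*y/2))*exp(-sqrt(2)*3^(1/4)*y/2) + (C3*sin(sqrt(2)*3^(1/4)*y/2) + C4*cos(sqrt(2)*3^(1/4)*y/2))*exp(sqrt(2)*3^(1/4)*y/2)


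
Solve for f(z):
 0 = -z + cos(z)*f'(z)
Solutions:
 f(z) = C1 + Integral(z/cos(z), z)


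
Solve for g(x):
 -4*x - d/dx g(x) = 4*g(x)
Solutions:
 g(x) = C1*exp(-4*x) - x + 1/4


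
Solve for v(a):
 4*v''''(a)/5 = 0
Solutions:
 v(a) = C1 + C2*a + C3*a^2 + C4*a^3


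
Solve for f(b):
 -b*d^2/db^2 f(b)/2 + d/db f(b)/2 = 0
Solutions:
 f(b) = C1 + C2*b^2


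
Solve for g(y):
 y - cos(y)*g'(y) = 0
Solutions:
 g(y) = C1 + Integral(y/cos(y), y)


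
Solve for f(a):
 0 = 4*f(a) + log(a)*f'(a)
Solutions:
 f(a) = C1*exp(-4*li(a))


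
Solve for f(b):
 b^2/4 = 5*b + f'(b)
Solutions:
 f(b) = C1 + b^3/12 - 5*b^2/2


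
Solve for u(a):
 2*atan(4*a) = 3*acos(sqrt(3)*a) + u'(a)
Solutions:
 u(a) = C1 - 3*a*acos(sqrt(3)*a) + 2*a*atan(4*a) + sqrt(3)*sqrt(1 - 3*a^2) - log(16*a^2 + 1)/4


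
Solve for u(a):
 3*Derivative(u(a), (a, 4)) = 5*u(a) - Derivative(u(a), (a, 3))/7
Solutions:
 u(a) = C1*exp(a*(-1 + sqrt(-2352*5^(2/3)*98^(1/3)/(-1 + sqrt(3073281))^(1/3) + 1 + 42*140^(1/3)*(-1 + sqrt(3073281))^(1/3)))/84)*sin(sqrt(2)*a*sqrt(-1176*5^(2/3)*98^(1/3)/(-1 + sqrt(3073281))^(1/3) - 1 + 21*140^(1/3)*(-1 + sqrt(3073281))^(1/3) + 1/sqrt(-2352*5^(2/3)*98^(1/3)/(-1 + sqrt(3073281))^(1/3) + 1 + 42*140^(1/3)*(-1 + sqrt(3073281))^(1/3)))/84) + C2*exp(a*(-1 + sqrt(-2352*5^(2/3)*98^(1/3)/(-1 + sqrt(3073281))^(1/3) + 1 + 42*140^(1/3)*(-1 + sqrt(3073281))^(1/3)))/84)*cos(sqrt(2)*a*sqrt(-1176*5^(2/3)*98^(1/3)/(-1 + sqrt(3073281))^(1/3) - 1 + 21*140^(1/3)*(-1 + sqrt(3073281))^(1/3) + 1/sqrt(-2352*5^(2/3)*98^(1/3)/(-1 + sqrt(3073281))^(1/3) + 1 + 42*140^(1/3)*(-1 + sqrt(3073281))^(1/3)))/84) + C3*exp(a*(-1 - sqrt(-2352*5^(2/3)*98^(1/3)/(-1 + sqrt(3073281))^(1/3) + 1 + 42*140^(1/3)*(-1 + sqrt(3073281))^(1/3)) + sqrt(2)*sqrt(-21*140^(1/3)*(-1 + sqrt(3073281))^(1/3) + 1 + 1176*5^(2/3)*98^(1/3)/(-1 + sqrt(3073281))^(1/3) + 1/sqrt(-2352*5^(2/3)*98^(1/3)/(-1 + sqrt(3073281))^(1/3) + 1 + 42*140^(1/3)*(-1 + sqrt(3073281))^(1/3))))/84) + C4*exp(-a*(sqrt(-2352*5^(2/3)*98^(1/3)/(-1 + sqrt(3073281))^(1/3) + 1 + 42*140^(1/3)*(-1 + sqrt(3073281))^(1/3)) + 1 + sqrt(2)*sqrt(-21*140^(1/3)*(-1 + sqrt(3073281))^(1/3) + 1 + 1176*5^(2/3)*98^(1/3)/(-1 + sqrt(3073281))^(1/3) + 1/sqrt(-2352*5^(2/3)*98^(1/3)/(-1 + sqrt(3073281))^(1/3) + 1 + 42*140^(1/3)*(-1 + sqrt(3073281))^(1/3))))/84)


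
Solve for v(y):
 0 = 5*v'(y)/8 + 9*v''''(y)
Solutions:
 v(y) = C1 + C4*exp(-15^(1/3)*y/6) + (C2*sin(3^(5/6)*5^(1/3)*y/12) + C3*cos(3^(5/6)*5^(1/3)*y/12))*exp(15^(1/3)*y/12)


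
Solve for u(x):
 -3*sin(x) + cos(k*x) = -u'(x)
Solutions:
 u(x) = C1 - 3*cos(x) - sin(k*x)/k


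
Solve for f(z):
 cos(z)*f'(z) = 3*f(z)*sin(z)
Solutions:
 f(z) = C1/cos(z)^3


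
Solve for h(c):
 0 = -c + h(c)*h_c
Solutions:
 h(c) = -sqrt(C1 + c^2)
 h(c) = sqrt(C1 + c^2)


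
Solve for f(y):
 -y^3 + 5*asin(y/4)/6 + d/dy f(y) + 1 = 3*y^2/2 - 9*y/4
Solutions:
 f(y) = C1 + y^4/4 + y^3/2 - 9*y^2/8 - 5*y*asin(y/4)/6 - y - 5*sqrt(16 - y^2)/6


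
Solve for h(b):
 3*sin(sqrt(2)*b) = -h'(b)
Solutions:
 h(b) = C1 + 3*sqrt(2)*cos(sqrt(2)*b)/2


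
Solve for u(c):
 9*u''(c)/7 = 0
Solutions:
 u(c) = C1 + C2*c


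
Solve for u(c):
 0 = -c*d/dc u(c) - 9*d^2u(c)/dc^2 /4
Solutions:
 u(c) = C1 + C2*erf(sqrt(2)*c/3)


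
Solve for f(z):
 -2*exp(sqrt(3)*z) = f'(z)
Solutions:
 f(z) = C1 - 2*sqrt(3)*exp(sqrt(3)*z)/3


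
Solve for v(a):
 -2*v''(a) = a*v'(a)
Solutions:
 v(a) = C1 + C2*erf(a/2)


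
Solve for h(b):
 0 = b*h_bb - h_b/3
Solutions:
 h(b) = C1 + C2*b^(4/3)


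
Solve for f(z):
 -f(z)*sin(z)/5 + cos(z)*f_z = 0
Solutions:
 f(z) = C1/cos(z)^(1/5)


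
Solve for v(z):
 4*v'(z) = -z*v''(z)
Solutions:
 v(z) = C1 + C2/z^3


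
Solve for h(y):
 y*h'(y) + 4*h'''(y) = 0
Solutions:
 h(y) = C1 + Integral(C2*airyai(-2^(1/3)*y/2) + C3*airybi(-2^(1/3)*y/2), y)


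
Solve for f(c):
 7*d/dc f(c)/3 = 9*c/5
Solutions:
 f(c) = C1 + 27*c^2/70


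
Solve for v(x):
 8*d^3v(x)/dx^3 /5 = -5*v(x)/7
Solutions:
 v(x) = C3*exp(-35^(2/3)*x/14) + (C1*sin(sqrt(3)*35^(2/3)*x/28) + C2*cos(sqrt(3)*35^(2/3)*x/28))*exp(35^(2/3)*x/28)


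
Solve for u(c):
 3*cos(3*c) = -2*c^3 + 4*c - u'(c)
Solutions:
 u(c) = C1 - c^4/2 + 2*c^2 - sin(3*c)


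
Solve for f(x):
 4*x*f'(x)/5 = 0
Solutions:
 f(x) = C1


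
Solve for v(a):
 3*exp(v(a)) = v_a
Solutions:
 v(a) = log(-1/(C1 + 3*a))


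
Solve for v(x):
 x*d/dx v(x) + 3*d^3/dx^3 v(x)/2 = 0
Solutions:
 v(x) = C1 + Integral(C2*airyai(-2^(1/3)*3^(2/3)*x/3) + C3*airybi(-2^(1/3)*3^(2/3)*x/3), x)


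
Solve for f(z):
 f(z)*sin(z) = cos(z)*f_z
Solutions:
 f(z) = C1/cos(z)


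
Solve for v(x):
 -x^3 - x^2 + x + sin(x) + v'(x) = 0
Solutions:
 v(x) = C1 + x^4/4 + x^3/3 - x^2/2 + cos(x)


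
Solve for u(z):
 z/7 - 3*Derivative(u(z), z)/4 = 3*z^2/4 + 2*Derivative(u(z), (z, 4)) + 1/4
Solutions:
 u(z) = C1 + C4*exp(-3^(1/3)*z/2) - z^3/3 + 2*z^2/21 - z/3 + (C2*sin(3^(5/6)*z/4) + C3*cos(3^(5/6)*z/4))*exp(3^(1/3)*z/4)


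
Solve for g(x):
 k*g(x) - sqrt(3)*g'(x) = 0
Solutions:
 g(x) = C1*exp(sqrt(3)*k*x/3)


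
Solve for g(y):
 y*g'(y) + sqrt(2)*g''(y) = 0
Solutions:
 g(y) = C1 + C2*erf(2^(1/4)*y/2)


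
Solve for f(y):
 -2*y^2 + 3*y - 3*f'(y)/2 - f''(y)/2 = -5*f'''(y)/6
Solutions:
 f(y) = C1 + C2*exp(3*y*(1 - sqrt(21))/10) + C3*exp(3*y*(1 + sqrt(21))/10) - 4*y^3/9 + 13*y^2/9 - 22*y/9


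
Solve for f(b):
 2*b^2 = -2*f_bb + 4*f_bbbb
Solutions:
 f(b) = C1 + C2*b + C3*exp(-sqrt(2)*b/2) + C4*exp(sqrt(2)*b/2) - b^4/12 - 2*b^2


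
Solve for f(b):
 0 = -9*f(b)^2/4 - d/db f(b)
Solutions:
 f(b) = 4/(C1 + 9*b)


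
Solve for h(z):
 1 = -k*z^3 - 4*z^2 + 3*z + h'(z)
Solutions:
 h(z) = C1 + k*z^4/4 + 4*z^3/3 - 3*z^2/2 + z


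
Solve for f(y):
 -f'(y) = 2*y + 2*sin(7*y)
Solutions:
 f(y) = C1 - y^2 + 2*cos(7*y)/7


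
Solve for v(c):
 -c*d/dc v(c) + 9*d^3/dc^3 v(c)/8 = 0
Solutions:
 v(c) = C1 + Integral(C2*airyai(2*3^(1/3)*c/3) + C3*airybi(2*3^(1/3)*c/3), c)


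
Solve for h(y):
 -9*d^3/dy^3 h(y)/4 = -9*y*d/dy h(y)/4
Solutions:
 h(y) = C1 + Integral(C2*airyai(y) + C3*airybi(y), y)


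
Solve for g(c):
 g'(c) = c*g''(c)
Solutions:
 g(c) = C1 + C2*c^2


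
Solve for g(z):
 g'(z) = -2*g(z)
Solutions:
 g(z) = C1*exp(-2*z)


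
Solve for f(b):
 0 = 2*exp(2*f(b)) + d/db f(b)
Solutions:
 f(b) = log(-sqrt(-1/(C1 - 2*b))) - log(2)/2
 f(b) = log(-1/(C1 - 2*b))/2 - log(2)/2


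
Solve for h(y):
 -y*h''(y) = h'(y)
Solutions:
 h(y) = C1 + C2*log(y)


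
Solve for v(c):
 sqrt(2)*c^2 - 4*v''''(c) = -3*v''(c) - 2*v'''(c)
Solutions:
 v(c) = C1 + C2*c + C3*exp(c*(1 - sqrt(13))/4) + C4*exp(c*(1 + sqrt(13))/4) - sqrt(2)*c^4/36 + 2*sqrt(2)*c^3/27 - 16*sqrt(2)*c^2/27


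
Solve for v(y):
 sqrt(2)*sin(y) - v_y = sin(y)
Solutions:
 v(y) = C1 - sqrt(2)*cos(y) + cos(y)


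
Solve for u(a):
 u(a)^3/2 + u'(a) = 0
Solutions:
 u(a) = -sqrt(-1/(C1 - a))
 u(a) = sqrt(-1/(C1 - a))


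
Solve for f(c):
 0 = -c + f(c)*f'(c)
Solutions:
 f(c) = -sqrt(C1 + c^2)
 f(c) = sqrt(C1 + c^2)


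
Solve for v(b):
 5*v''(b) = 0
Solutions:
 v(b) = C1 + C2*b


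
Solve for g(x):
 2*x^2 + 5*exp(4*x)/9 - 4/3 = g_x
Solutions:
 g(x) = C1 + 2*x^3/3 - 4*x/3 + 5*exp(4*x)/36


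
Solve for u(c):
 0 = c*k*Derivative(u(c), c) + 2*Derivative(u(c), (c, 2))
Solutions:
 u(c) = Piecewise((-sqrt(pi)*C1*erf(c*sqrt(k)/2)/sqrt(k) - C2, (k > 0) | (k < 0)), (-C1*c - C2, True))


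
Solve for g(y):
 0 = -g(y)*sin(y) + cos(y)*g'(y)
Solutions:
 g(y) = C1/cos(y)


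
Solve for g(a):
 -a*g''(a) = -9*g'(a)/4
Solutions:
 g(a) = C1 + C2*a^(13/4)


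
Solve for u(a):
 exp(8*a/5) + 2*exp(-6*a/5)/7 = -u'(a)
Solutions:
 u(a) = C1 - 5*exp(8*a/5)/8 + 5*exp(-6*a/5)/21


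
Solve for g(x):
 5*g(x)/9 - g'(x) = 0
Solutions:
 g(x) = C1*exp(5*x/9)


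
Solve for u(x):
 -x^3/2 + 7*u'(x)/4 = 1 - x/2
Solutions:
 u(x) = C1 + x^4/14 - x^2/7 + 4*x/7


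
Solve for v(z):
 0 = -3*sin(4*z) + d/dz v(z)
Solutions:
 v(z) = C1 - 3*cos(4*z)/4


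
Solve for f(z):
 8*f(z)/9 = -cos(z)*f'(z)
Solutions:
 f(z) = C1*(sin(z) - 1)^(4/9)/(sin(z) + 1)^(4/9)


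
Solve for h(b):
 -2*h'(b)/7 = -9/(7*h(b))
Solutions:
 h(b) = -sqrt(C1 + 9*b)
 h(b) = sqrt(C1 + 9*b)


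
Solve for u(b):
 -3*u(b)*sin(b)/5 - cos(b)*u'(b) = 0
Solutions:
 u(b) = C1*cos(b)^(3/5)


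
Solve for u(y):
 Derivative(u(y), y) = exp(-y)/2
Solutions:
 u(y) = C1 - exp(-y)/2


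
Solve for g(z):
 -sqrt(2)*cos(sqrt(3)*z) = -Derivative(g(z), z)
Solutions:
 g(z) = C1 + sqrt(6)*sin(sqrt(3)*z)/3


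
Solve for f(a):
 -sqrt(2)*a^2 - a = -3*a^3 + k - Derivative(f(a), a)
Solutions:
 f(a) = C1 - 3*a^4/4 + sqrt(2)*a^3/3 + a^2/2 + a*k


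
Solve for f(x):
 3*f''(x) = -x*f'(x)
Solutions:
 f(x) = C1 + C2*erf(sqrt(6)*x/6)


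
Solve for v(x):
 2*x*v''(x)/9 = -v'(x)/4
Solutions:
 v(x) = C1 + C2/x^(1/8)


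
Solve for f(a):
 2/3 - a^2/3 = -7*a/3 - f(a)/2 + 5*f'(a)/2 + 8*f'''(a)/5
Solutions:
 f(a) = C1*exp(15^(1/3)*a*(-(18 + sqrt(2199))^(1/3) + 5*15^(1/3)/(18 + sqrt(2199))^(1/3))/24)*sin(3^(1/6)*5^(1/3)*a*(15*5^(1/3)/(18 + sqrt(2199))^(1/3) + 3^(2/3)*(18 + sqrt(2199))^(1/3))/24) + C2*exp(15^(1/3)*a*(-(18 + sqrt(2199))^(1/3) + 5*15^(1/3)/(18 + sqrt(2199))^(1/3))/24)*cos(3^(1/6)*5^(1/3)*a*(15*5^(1/3)/(18 + sqrt(2199))^(1/3) + 3^(2/3)*(18 + sqrt(2199))^(1/3))/24) + C3*exp(-15^(1/3)*a*(-(18 + sqrt(2199))^(1/3) + 5*15^(1/3)/(18 + sqrt(2199))^(1/3))/12) + 2*a^2/3 + 2*a + 26/3


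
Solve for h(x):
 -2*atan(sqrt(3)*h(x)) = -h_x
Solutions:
 Integral(1/atan(sqrt(3)*_y), (_y, h(x))) = C1 + 2*x


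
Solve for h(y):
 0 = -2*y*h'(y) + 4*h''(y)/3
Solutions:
 h(y) = C1 + C2*erfi(sqrt(3)*y/2)


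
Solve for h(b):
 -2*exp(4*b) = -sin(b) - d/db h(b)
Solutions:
 h(b) = C1 + exp(4*b)/2 + cos(b)


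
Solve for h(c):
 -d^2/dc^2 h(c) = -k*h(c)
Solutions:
 h(c) = C1*exp(-c*sqrt(k)) + C2*exp(c*sqrt(k))


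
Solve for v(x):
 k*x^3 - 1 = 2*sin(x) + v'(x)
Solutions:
 v(x) = C1 + k*x^4/4 - x + 2*cos(x)


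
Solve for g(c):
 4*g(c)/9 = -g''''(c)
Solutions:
 g(c) = (C1*sin(sqrt(3)*c/3) + C2*cos(sqrt(3)*c/3))*exp(-sqrt(3)*c/3) + (C3*sin(sqrt(3)*c/3) + C4*cos(sqrt(3)*c/3))*exp(sqrt(3)*c/3)


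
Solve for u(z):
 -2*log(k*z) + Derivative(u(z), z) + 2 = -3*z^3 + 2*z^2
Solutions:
 u(z) = C1 - 3*z^4/4 + 2*z^3/3 + 2*z*log(k*z) - 4*z


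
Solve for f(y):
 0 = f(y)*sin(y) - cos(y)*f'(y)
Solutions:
 f(y) = C1/cos(y)


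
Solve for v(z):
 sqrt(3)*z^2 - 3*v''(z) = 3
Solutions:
 v(z) = C1 + C2*z + sqrt(3)*z^4/36 - z^2/2


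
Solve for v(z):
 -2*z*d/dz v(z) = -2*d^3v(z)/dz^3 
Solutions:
 v(z) = C1 + Integral(C2*airyai(z) + C3*airybi(z), z)


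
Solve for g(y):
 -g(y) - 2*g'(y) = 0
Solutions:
 g(y) = C1*exp(-y/2)


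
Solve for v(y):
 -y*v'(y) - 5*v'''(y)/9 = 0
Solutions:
 v(y) = C1 + Integral(C2*airyai(-15^(2/3)*y/5) + C3*airybi(-15^(2/3)*y/5), y)


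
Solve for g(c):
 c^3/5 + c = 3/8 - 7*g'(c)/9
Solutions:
 g(c) = C1 - 9*c^4/140 - 9*c^2/14 + 27*c/56


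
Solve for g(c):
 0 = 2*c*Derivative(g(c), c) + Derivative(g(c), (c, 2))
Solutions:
 g(c) = C1 + C2*erf(c)


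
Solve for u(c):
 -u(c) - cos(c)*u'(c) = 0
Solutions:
 u(c) = C1*sqrt(sin(c) - 1)/sqrt(sin(c) + 1)


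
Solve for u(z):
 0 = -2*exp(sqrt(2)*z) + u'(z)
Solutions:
 u(z) = C1 + sqrt(2)*exp(sqrt(2)*z)


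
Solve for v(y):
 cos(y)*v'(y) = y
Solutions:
 v(y) = C1 + Integral(y/cos(y), y)


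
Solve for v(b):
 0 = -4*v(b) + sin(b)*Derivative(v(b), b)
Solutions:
 v(b) = C1*(cos(b)^2 - 2*cos(b) + 1)/(cos(b)^2 + 2*cos(b) + 1)


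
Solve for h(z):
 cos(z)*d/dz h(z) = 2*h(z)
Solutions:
 h(z) = C1*(sin(z) + 1)/(sin(z) - 1)


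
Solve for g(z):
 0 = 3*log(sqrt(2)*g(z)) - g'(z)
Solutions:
 -2*Integral(1/(2*log(_y) + log(2)), (_y, g(z)))/3 = C1 - z


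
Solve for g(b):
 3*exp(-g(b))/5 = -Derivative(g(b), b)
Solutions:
 g(b) = log(C1 - 3*b/5)


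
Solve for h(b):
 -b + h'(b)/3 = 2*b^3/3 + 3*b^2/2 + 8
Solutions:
 h(b) = C1 + b^4/2 + 3*b^3/2 + 3*b^2/2 + 24*b


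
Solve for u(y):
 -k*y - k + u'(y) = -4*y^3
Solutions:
 u(y) = C1 + k*y^2/2 + k*y - y^4


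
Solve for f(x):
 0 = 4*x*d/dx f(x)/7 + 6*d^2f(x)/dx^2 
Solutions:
 f(x) = C1 + C2*erf(sqrt(21)*x/21)


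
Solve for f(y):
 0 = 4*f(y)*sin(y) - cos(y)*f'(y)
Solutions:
 f(y) = C1/cos(y)^4


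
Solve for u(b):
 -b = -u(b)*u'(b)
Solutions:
 u(b) = -sqrt(C1 + b^2)
 u(b) = sqrt(C1 + b^2)


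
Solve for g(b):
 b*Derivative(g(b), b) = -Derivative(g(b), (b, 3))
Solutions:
 g(b) = C1 + Integral(C2*airyai(-b) + C3*airybi(-b), b)


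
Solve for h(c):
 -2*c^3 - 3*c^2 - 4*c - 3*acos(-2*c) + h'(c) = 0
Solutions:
 h(c) = C1 + c^4/2 + c^3 + 2*c^2 + 3*c*acos(-2*c) + 3*sqrt(1 - 4*c^2)/2


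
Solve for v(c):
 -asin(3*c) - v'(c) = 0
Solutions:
 v(c) = C1 - c*asin(3*c) - sqrt(1 - 9*c^2)/3


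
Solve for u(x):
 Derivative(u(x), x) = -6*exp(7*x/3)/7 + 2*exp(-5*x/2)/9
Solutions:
 u(x) = C1 - 18*exp(7*x/3)/49 - 4*exp(-5*x/2)/45


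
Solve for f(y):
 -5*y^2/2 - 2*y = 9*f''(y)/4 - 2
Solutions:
 f(y) = C1 + C2*y - 5*y^4/54 - 4*y^3/27 + 4*y^2/9


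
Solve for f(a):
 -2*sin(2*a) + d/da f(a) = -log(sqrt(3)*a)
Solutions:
 f(a) = C1 - a*log(a) - a*log(3)/2 + a - cos(2*a)


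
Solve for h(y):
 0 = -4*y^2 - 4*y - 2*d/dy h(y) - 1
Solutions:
 h(y) = C1 - 2*y^3/3 - y^2 - y/2


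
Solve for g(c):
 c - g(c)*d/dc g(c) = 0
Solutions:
 g(c) = -sqrt(C1 + c^2)
 g(c) = sqrt(C1 + c^2)


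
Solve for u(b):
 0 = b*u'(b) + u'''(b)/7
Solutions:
 u(b) = C1 + Integral(C2*airyai(-7^(1/3)*b) + C3*airybi(-7^(1/3)*b), b)


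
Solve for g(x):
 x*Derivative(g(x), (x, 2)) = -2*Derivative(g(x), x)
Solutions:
 g(x) = C1 + C2/x


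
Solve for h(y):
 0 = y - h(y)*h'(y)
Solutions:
 h(y) = -sqrt(C1 + y^2)
 h(y) = sqrt(C1 + y^2)


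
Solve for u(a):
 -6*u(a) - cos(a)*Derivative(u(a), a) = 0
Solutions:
 u(a) = C1*(sin(a)^3 - 3*sin(a)^2 + 3*sin(a) - 1)/(sin(a)^3 + 3*sin(a)^2 + 3*sin(a) + 1)


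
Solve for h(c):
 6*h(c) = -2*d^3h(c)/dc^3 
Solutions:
 h(c) = C3*exp(-3^(1/3)*c) + (C1*sin(3^(5/6)*c/2) + C2*cos(3^(5/6)*c/2))*exp(3^(1/3)*c/2)


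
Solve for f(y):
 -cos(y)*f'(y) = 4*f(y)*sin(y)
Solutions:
 f(y) = C1*cos(y)^4


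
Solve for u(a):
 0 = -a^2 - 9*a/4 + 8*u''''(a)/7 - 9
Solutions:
 u(a) = C1 + C2*a + C3*a^2 + C4*a^3 + 7*a^6/2880 + 21*a^5/1280 + 21*a^4/64


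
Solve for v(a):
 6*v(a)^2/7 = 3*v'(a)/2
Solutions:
 v(a) = -7/(C1 + 4*a)


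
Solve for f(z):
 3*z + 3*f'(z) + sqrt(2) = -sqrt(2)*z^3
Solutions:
 f(z) = C1 - sqrt(2)*z^4/12 - z^2/2 - sqrt(2)*z/3


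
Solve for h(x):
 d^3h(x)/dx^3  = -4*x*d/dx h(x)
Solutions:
 h(x) = C1 + Integral(C2*airyai(-2^(2/3)*x) + C3*airybi(-2^(2/3)*x), x)


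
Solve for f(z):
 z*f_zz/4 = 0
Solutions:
 f(z) = C1 + C2*z


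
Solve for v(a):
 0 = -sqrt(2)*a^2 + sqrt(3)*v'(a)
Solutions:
 v(a) = C1 + sqrt(6)*a^3/9


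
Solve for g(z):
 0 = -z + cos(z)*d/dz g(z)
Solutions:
 g(z) = C1 + Integral(z/cos(z), z)


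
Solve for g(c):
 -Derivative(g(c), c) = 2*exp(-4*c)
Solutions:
 g(c) = C1 + exp(-4*c)/2


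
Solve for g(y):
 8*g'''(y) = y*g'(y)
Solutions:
 g(y) = C1 + Integral(C2*airyai(y/2) + C3*airybi(y/2), y)


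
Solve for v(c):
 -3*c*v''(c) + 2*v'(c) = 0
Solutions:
 v(c) = C1 + C2*c^(5/3)


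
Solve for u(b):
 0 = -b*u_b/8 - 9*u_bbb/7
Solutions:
 u(b) = C1 + Integral(C2*airyai(-21^(1/3)*b/6) + C3*airybi(-21^(1/3)*b/6), b)


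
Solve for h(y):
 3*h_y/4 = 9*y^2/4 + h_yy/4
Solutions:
 h(y) = C1 + C2*exp(3*y) + y^3 + y^2 + 2*y/3


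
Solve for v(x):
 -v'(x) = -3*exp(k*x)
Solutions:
 v(x) = C1 + 3*exp(k*x)/k


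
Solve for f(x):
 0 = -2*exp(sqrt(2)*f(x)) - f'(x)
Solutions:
 f(x) = sqrt(2)*(2*log(1/(C1 + 2*x)) - log(2))/4


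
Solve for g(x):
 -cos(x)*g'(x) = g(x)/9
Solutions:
 g(x) = C1*(sin(x) - 1)^(1/18)/(sin(x) + 1)^(1/18)


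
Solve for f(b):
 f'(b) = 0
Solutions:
 f(b) = C1


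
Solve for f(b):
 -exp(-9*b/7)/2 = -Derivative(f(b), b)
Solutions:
 f(b) = C1 - 7*exp(-9*b/7)/18


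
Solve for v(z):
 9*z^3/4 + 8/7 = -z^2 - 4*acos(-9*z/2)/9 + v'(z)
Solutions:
 v(z) = C1 + 9*z^4/16 + z^3/3 + 4*z*acos(-9*z/2)/9 + 8*z/7 + 4*sqrt(4 - 81*z^2)/81


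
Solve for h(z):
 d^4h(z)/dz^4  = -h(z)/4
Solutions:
 h(z) = (C1*sin(z/2) + C2*cos(z/2))*exp(-z/2) + (C3*sin(z/2) + C4*cos(z/2))*exp(z/2)


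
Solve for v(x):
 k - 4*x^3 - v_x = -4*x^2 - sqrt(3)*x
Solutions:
 v(x) = C1 + k*x - x^4 + 4*x^3/3 + sqrt(3)*x^2/2


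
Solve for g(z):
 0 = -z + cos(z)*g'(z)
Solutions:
 g(z) = C1 + Integral(z/cos(z), z)


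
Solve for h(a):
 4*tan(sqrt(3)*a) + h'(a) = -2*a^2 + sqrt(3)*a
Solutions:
 h(a) = C1 - 2*a^3/3 + sqrt(3)*a^2/2 + 4*sqrt(3)*log(cos(sqrt(3)*a))/3


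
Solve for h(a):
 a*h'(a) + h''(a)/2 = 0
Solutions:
 h(a) = C1 + C2*erf(a)


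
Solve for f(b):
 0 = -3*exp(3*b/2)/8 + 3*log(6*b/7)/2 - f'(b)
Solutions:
 f(b) = C1 + 3*b*log(b)/2 + 3*b*(-log(7) - 1 + log(6))/2 - exp(3*b/2)/4


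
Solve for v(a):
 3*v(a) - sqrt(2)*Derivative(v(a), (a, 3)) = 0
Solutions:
 v(a) = C3*exp(2^(5/6)*3^(1/3)*a/2) + (C1*sin(6^(5/6)*a/4) + C2*cos(6^(5/6)*a/4))*exp(-2^(5/6)*3^(1/3)*a/4)


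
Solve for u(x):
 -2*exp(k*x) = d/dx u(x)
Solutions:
 u(x) = C1 - 2*exp(k*x)/k


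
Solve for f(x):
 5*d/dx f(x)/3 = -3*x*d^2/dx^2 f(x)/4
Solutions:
 f(x) = C1 + C2/x^(11/9)


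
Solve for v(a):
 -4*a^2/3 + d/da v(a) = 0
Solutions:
 v(a) = C1 + 4*a^3/9


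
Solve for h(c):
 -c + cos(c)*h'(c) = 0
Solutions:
 h(c) = C1 + Integral(c/cos(c), c)


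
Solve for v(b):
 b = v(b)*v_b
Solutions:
 v(b) = -sqrt(C1 + b^2)
 v(b) = sqrt(C1 + b^2)


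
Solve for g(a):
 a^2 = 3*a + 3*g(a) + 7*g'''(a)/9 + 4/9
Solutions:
 g(a) = C3*exp(-3*7^(2/3)*a/7) + a^2/3 - a + (C1*sin(3*sqrt(3)*7^(2/3)*a/14) + C2*cos(3*sqrt(3)*7^(2/3)*a/14))*exp(3*7^(2/3)*a/14) - 4/27


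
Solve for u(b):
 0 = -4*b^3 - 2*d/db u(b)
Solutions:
 u(b) = C1 - b^4/2


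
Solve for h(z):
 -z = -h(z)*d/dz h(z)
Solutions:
 h(z) = -sqrt(C1 + z^2)
 h(z) = sqrt(C1 + z^2)


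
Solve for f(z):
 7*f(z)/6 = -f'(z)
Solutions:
 f(z) = C1*exp(-7*z/6)


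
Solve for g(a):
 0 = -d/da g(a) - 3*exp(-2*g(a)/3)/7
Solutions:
 g(a) = 3*log(-sqrt(C1 - 3*a)) - 3*log(21) + 3*log(42)/2
 g(a) = 3*log(C1 - 3*a)/2 - 3*log(21) + 3*log(42)/2


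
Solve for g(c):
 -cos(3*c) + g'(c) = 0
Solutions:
 g(c) = C1 + sin(3*c)/3


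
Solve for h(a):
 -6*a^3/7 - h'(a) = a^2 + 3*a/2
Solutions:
 h(a) = C1 - 3*a^4/14 - a^3/3 - 3*a^2/4


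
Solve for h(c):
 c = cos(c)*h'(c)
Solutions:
 h(c) = C1 + Integral(c/cos(c), c)


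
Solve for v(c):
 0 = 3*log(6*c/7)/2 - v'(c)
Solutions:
 v(c) = C1 + 3*c*log(c)/2 - 3*c*log(7)/2 - 3*c/2 + 3*c*log(6)/2


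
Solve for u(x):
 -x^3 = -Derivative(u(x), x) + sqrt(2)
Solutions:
 u(x) = C1 + x^4/4 + sqrt(2)*x


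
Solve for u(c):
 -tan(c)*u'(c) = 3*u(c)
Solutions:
 u(c) = C1/sin(c)^3


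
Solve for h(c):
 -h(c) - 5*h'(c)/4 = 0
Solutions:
 h(c) = C1*exp(-4*c/5)


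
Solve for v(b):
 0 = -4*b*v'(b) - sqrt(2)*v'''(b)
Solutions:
 v(b) = C1 + Integral(C2*airyai(-sqrt(2)*b) + C3*airybi(-sqrt(2)*b), b)


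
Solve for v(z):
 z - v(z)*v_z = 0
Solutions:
 v(z) = -sqrt(C1 + z^2)
 v(z) = sqrt(C1 + z^2)


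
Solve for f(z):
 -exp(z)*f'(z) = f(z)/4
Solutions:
 f(z) = C1*exp(exp(-z)/4)


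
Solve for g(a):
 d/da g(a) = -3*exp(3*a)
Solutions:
 g(a) = C1 - exp(3*a)


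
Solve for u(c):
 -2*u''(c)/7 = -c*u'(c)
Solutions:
 u(c) = C1 + C2*erfi(sqrt(7)*c/2)


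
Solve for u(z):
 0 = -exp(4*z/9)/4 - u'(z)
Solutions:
 u(z) = C1 - 9*exp(4*z/9)/16


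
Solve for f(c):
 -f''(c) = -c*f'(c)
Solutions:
 f(c) = C1 + C2*erfi(sqrt(2)*c/2)


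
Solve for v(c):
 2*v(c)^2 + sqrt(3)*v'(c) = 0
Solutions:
 v(c) = 3/(C1 + 2*sqrt(3)*c)


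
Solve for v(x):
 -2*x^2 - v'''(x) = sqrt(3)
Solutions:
 v(x) = C1 + C2*x + C3*x^2 - x^5/30 - sqrt(3)*x^3/6


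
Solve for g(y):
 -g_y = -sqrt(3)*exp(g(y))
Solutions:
 g(y) = log(-1/(C1 + sqrt(3)*y))


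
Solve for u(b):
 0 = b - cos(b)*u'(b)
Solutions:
 u(b) = C1 + Integral(b/cos(b), b)


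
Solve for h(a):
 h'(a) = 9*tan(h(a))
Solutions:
 h(a) = pi - asin(C1*exp(9*a))
 h(a) = asin(C1*exp(9*a))


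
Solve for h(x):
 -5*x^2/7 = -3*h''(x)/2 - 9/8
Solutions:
 h(x) = C1 + C2*x + 5*x^4/126 - 3*x^2/8


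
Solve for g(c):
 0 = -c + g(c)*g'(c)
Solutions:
 g(c) = -sqrt(C1 + c^2)
 g(c) = sqrt(C1 + c^2)


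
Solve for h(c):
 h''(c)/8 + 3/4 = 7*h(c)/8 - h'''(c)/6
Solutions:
 h(c) = C1*exp(-c*((4*sqrt(1743) + 167)^(-1/3) + 2 + (4*sqrt(1743) + 167)^(1/3))/8)*sin(sqrt(3)*c*(-(4*sqrt(1743) + 167)^(1/3) + (4*sqrt(1743) + 167)^(-1/3))/8) + C2*exp(-c*((4*sqrt(1743) + 167)^(-1/3) + 2 + (4*sqrt(1743) + 167)^(1/3))/8)*cos(sqrt(3)*c*(-(4*sqrt(1743) + 167)^(1/3) + (4*sqrt(1743) + 167)^(-1/3))/8) + C3*exp(c*(-1 + (4*sqrt(1743) + 167)^(-1/3) + (4*sqrt(1743) + 167)^(1/3))/4) + 6/7


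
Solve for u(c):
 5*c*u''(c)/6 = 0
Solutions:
 u(c) = C1 + C2*c


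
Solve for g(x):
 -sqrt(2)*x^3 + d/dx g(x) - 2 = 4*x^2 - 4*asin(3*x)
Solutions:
 g(x) = C1 + sqrt(2)*x^4/4 + 4*x^3/3 - 4*x*asin(3*x) + 2*x - 4*sqrt(1 - 9*x^2)/3


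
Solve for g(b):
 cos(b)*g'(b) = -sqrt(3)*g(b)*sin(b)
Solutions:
 g(b) = C1*cos(b)^(sqrt(3))


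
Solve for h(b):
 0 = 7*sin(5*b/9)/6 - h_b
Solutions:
 h(b) = C1 - 21*cos(5*b/9)/10


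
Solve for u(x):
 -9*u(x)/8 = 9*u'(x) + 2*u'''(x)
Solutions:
 u(x) = C1*exp(6^(1/3)*x*(-4*6^(1/3)/(3 + sqrt(393))^(1/3) + (3 + sqrt(393))^(1/3))/8)*sin(2^(1/3)*3^(1/6)*x*(12*2^(1/3)/(3 + sqrt(393))^(1/3) + 3^(2/3)*(3 + sqrt(393))^(1/3))/8) + C2*exp(6^(1/3)*x*(-4*6^(1/3)/(3 + sqrt(393))^(1/3) + (3 + sqrt(393))^(1/3))/8)*cos(2^(1/3)*3^(1/6)*x*(12*2^(1/3)/(3 + sqrt(393))^(1/3) + 3^(2/3)*(3 + sqrt(393))^(1/3))/8) + C3*exp(6^(1/3)*x*(-(3 + sqrt(393))^(1/3)/4 + 6^(1/3)/(3 + sqrt(393))^(1/3)))


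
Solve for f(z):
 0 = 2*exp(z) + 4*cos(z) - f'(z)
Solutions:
 f(z) = C1 + 2*exp(z) + 4*sin(z)


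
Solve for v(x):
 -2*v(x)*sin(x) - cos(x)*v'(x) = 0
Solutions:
 v(x) = C1*cos(x)^2


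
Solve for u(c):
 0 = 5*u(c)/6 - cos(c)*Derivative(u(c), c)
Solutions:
 u(c) = C1*(sin(c) + 1)^(5/12)/(sin(c) - 1)^(5/12)


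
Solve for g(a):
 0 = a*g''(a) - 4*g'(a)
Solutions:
 g(a) = C1 + C2*a^5


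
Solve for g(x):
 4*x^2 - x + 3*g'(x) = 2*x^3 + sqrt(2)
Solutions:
 g(x) = C1 + x^4/6 - 4*x^3/9 + x^2/6 + sqrt(2)*x/3


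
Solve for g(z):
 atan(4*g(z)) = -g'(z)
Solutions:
 Integral(1/atan(4*_y), (_y, g(z))) = C1 - z


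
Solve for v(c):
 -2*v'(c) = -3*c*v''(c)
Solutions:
 v(c) = C1 + C2*c^(5/3)


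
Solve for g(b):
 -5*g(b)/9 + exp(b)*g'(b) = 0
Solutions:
 g(b) = C1*exp(-5*exp(-b)/9)


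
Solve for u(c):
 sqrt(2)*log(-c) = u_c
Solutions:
 u(c) = C1 + sqrt(2)*c*log(-c) - sqrt(2)*c


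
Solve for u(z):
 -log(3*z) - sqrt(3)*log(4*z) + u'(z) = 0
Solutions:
 u(z) = C1 + z*log(z) + sqrt(3)*z*log(z) - sqrt(3)*z - z + z*log(3*2^(2*sqrt(3)))


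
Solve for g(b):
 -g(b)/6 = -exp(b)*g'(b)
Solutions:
 g(b) = C1*exp(-exp(-b)/6)


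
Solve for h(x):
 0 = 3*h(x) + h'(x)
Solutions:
 h(x) = C1*exp(-3*x)


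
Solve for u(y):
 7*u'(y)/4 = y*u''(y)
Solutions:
 u(y) = C1 + C2*y^(11/4)


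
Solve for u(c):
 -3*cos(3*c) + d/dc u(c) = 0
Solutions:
 u(c) = C1 + sin(3*c)


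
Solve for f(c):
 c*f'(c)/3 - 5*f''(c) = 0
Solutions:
 f(c) = C1 + C2*erfi(sqrt(30)*c/30)


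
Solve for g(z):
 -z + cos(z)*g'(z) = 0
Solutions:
 g(z) = C1 + Integral(z/cos(z), z)


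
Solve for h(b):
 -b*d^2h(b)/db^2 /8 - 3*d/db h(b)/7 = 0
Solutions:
 h(b) = C1 + C2/b^(17/7)


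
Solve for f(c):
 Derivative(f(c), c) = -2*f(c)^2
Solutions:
 f(c) = 1/(C1 + 2*c)


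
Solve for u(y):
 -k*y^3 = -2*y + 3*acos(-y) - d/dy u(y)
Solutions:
 u(y) = C1 + k*y^4/4 - y^2 + 3*y*acos(-y) + 3*sqrt(1 - y^2)


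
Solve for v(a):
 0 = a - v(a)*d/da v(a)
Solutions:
 v(a) = -sqrt(C1 + a^2)
 v(a) = sqrt(C1 + a^2)


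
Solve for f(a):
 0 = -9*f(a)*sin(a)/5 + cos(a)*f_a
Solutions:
 f(a) = C1/cos(a)^(9/5)


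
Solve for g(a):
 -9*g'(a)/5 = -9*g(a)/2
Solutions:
 g(a) = C1*exp(5*a/2)


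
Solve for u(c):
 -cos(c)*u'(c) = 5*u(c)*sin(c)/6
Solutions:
 u(c) = C1*cos(c)^(5/6)
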